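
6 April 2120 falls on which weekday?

January 1, 2120 is a Monday.
April 6 is day 97 of the year, i.e. 96 days after Jan 1.
96 mod 7 = 5, so advance 5 weekdays from Monday: Saturday.

Saturday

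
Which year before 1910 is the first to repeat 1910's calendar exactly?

1898

Two years share a calendar iff Jan 1 falls on the same weekday and both are leap or both are common. 1910: Jan 1 is Saturday, common year.
1909: Jan 1 Friday, common
1908: Jan 1 Wednesday, leap
1907: Jan 1 Tuesday, common
1906: Jan 1 Monday, common
1905: Jan 1 Sunday, common
1904: Jan 1 Friday, leap
1903: Jan 1 Thursday, common
1902: Jan 1 Wednesday, common
1901: Jan 1 Tuesday, common
1900: Jan 1 Monday, common
1899: Jan 1 Sunday, common
1898: Jan 1 Saturday, common
1898 matches on both conditions.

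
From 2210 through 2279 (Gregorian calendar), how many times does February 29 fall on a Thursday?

Leap years in 2210–2279: 17 of them.
Feb 29 weekday advances by 5 (mod 7) from one leap year to the next four years later (or differs when a century non-leap intervenes).
Leap-day weekdays: 2212:Sat 2216:Thu✓ 2220:Tue 2224:Sun 2228:Fri 2232:Wed 2236:Mon 2240:Sat 2244:Thu✓ 2248:Tue 2252:Sun 2256:Fri 2260:Wed 2264:Mon 2268:Sat 2272:Thu✓ 2276:Tue
Thursday: 2216, 2244, 2272 → 3.

3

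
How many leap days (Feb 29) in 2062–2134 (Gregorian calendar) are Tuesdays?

2

Leap years in 2062–2134: 17 of them.
Feb 29 weekday advances by 5 (mod 7) from one leap year to the next four years later (or differs when a century non-leap intervenes).
Leap-day weekdays: 2064:Fri 2068:Wed 2072:Mon 2076:Sat 2080:Thu 2084:Tue✓ 2088:Sun 2092:Fri 2096:Wed 2104:Fri 2108:Wed 2112:Mon 2116:Sat 2120:Thu 2124:Tue✓ 2128:Sun 2132:Fri
Tuesday: 2084, 2124 → 2.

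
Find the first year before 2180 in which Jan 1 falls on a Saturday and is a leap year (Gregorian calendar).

Jan 1 advances by 2 weekdays after a leap year and by 1 after a common year.
2180: Jan 1 is Saturday (leap).
2179: Friday
2178: Thursday
2177: Wednesday
2176: Monday (leap)
2175: Sunday
2174: Saturday
2173: Friday
2172: Wednesday (leap)
2171: Tuesday
2170: Monday
2169: Sunday
2168: Friday (leap)
2167: Thursday
2166: Wednesday
2165: Tuesday
2164: Sunday (leap)
2163: Saturday
2162: Friday
2161: Thursday
2160: Tuesday (leap)
2159: Monday
2158: Sunday
2157: Saturday
2156: Thursday (leap)
2155: Wednesday
2154: Tuesday
2153: Monday
2152: Saturday (leap)
2152 begins on a Saturday and is a leap year.

2152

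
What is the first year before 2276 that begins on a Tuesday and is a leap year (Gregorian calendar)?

Jan 1 advances by 2 weekdays after a leap year and by 1 after a common year.
2276: Jan 1 is Saturday (leap).
2275: Friday
2274: Thursday
2273: Wednesday
2272: Monday (leap)
2271: Sunday
2270: Saturday
2269: Friday
2268: Wednesday (leap)
2267: Tuesday
2266: Monday
2265: Sunday
2264: Friday (leap)
2263: Thursday
2262: Wednesday
2261: Tuesday
2260: Sunday (leap)
2259: Saturday
2258: Friday
2257: Thursday
2256: Tuesday (leap)
2256 begins on a Tuesday and is a leap year.

2256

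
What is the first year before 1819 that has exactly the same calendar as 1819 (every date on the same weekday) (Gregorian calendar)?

1813

Two years share a calendar iff Jan 1 falls on the same weekday and both are leap or both are common. 1819: Jan 1 is Friday, common year.
1818: Jan 1 Thursday, common
1817: Jan 1 Wednesday, common
1816: Jan 1 Monday, leap
1815: Jan 1 Sunday, common
1814: Jan 1 Saturday, common
1813: Jan 1 Friday, common
1813 matches on both conditions.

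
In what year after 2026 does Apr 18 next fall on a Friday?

From one year to the next, a fixed date's weekday advances by 1, or by 2 when a Feb 29 lies between the two dates.
2026: April 18 is Saturday.
2027: Sunday (+1)
2028: Tuesday (+2)
2029: Wednesday (+1)
2030: Thursday (+1)
2031: Friday (+1)
Apr 18 falls on a Friday in 2031.

2031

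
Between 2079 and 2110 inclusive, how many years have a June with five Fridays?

9

June has 30 days; it has five Fridays when Friday falls among the first (month-length − 28) days — i.e. when June 1 is one of Friday/Thursday.
June 1 by year: 2079:Thu✓ 2080:Sat 2081:Sun 2082:Mon 2083:Tue 2084:Thu✓ 2085:Fri✓ 2086:Sat 2087:Sun 2088:Tue 2089:Wed 2090:Thu✓ 2091:Fri✓ 2092:Sun 2093:Mon 2094:Tue 2095:Wed 2096:Fri✓ 2097:Sat 2098:Sun 2099:Mon 2100:Tue 2101:Wed 2102:Thu✓ 2103:Fri✓ 2104:Sun 2105:Mon 2106:Tue 2107:Wed 2108:Fri✓ 2109:Sat 2110:Sun
Years with five Fridays: 2079, 2084, 2085, 2090, 2091, 2096, 2102, 2103, 2108 → 9.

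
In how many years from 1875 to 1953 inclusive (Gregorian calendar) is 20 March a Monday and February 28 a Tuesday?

Check each year's weekday for 20 March and February 28:
  1875: Sat/Sun  1876: Mon/Mon  1877: Tue/Wed  1878: Wed/Thu  1879: Thu/Fri  1880: Sat/Sat  1881: Sun/Mon  1882: Mon/Tue ✓  1883: Tue/Wed  1884: Thu/Thu  1885: Fri/Sat  1886: Sat/Sun  1887: Sun/Mon  1888: Tue/Tue  …(51 more)…  1940: Wed/Wed  1941: Thu/Fri  1942: Fri/Sat  1943: Sat/Sun  1944: Mon/Mon  1945: Tue/Wed  1946: Wed/Thu  1947: Thu/Fri  1948: Sat/Sat  1949: Sun/Mon  1950: Mon/Tue ✓  1951: Tue/Wed  1952: Thu/Thu  1953: Fri/Sat
Both conditions hold in: 1882, 1893, 1899, 1905, 1911, 1922, 1933, 1939, 1950 — 9.

9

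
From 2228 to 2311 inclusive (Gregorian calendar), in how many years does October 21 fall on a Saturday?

12

Track October 21's weekday year by year (advancing +1, or +2 across a Feb 29):
  2228: Tue  2229: Wed (+1)  2230: Thu (+1)  2231: Fri (+1)  2232: Sun (+2)
  2233: Mon (+1)  2234: Tue (+1)  2235: Wed (+1)  2236: Fri (+2)  2237: Sat (+1) ✓
  2238: Sun (+1)  2239: Mon (+1)  2240: Wed (+2)  2241: Thu (+1)  … (56 more years) …
  2298: Fri (+1)  2299: Sat (+1) ✓  2300: Sun (+1)  2301: Mon (+1)  2302: Tue (+1)
  2303: Wed (+1)  2304: Fri (+2)  2305: Sat (+1) ✓  2306: Sun (+1)  2307: Mon (+1)
  2308: Wed (+2)  2309: Thu (+1)  2310: Fri (+1)  2311: Sat (+1) ✓
Saturday years: 2237, 2243, 2248, 2254, 2265, 2271, 2276, 2282, 2293, 2299, 2305, 2311 — 12 in total.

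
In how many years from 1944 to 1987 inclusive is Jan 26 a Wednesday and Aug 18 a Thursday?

Check each year's weekday for Jan 26 and Aug 18:
  1944: Wed/Fri  1945: Fri/Sat  1946: Sat/Sun  1947: Sun/Mon  1948: Mon/Wed  1949: Wed/Thu ✓  1950: Thu/Fri  1951: Fri/Sat  1952: Sat/Mon  1953: Mon/Tue  1954: Tue/Wed  1955: Wed/Thu ✓  1956: Thu/Sat  1957: Sat/Sun  …(16 more)…  1974: Sat/Sun  1975: Sun/Mon  1976: Mon/Wed  1977: Wed/Thu ✓  1978: Thu/Fri  1979: Fri/Sat  1980: Sat/Mon  1981: Mon/Tue  1982: Tue/Wed  1983: Wed/Thu ✓  1984: Thu/Sat  1985: Sat/Sun  1986: Sun/Mon  1987: Mon/Tue
Both conditions hold in: 1949, 1955, 1966, 1977, 1983 — 5.

5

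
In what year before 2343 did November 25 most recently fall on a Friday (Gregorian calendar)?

From one year to the next, a fixed date's weekday advances by 1, or by 2 when a Feb 29 lies between the two dates.
2343: November 25 is Thursday.
2342: Wednesday (−1)
2341: Tuesday (−1)
2340: Monday (−1)
2339: Saturday (−2)
2338: Friday (−1)
November 25 falls on a Friday in 2338.

2338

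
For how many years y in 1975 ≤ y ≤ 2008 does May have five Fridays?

May has 31 days; it has five Fridays when Friday falls among the first (month-length − 28) days — i.e. when May 1 is one of Friday/Thursday/Wednesday.
May 1 by year: 1975:Thu✓ 1976:Sat 1977:Sun 1978:Mon 1979:Tue 1980:Thu✓ 1981:Fri✓ 1982:Sat 1983:Sun 1984:Tue 1985:Wed✓ 1986:Thu✓ 1987:Fri✓ 1988:Sun 1989:Mon …(4 more)… 1994:Sun 1995:Mon 1996:Wed✓ 1997:Thu✓ 1998:Fri✓ 1999:Sat 2000:Mon 2001:Tue 2002:Wed✓ 2003:Thu✓ 2004:Sat 2005:Sun 2006:Mon 2007:Tue 2008:Thu✓
Years with five Fridays: 1975, 1980, 1981, 1985, 1986, 1987, 1991, 1992, 1996, 1997, 1998, 2002, 2003, 2008 → 14.

14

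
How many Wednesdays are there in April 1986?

5

April 1986 has 30 days and begins on Tuesday.
The first Wednesday is April 2.
Wednesdays fall on 2, 9, 16, 23, 30 — that's 5.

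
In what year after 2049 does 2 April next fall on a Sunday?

From one year to the next, a fixed date's weekday advances by 1, or by 2 when a Feb 29 lies between the two dates.
2049: April 2 is Friday.
2050: Saturday (+1)
2051: Sunday (+1)
2 April falls on a Sunday in 2051.

2051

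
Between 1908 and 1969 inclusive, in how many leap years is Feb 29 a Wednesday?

Leap years in 1908–1969: 16 of them.
Feb 29 weekday advances by 5 (mod 7) from one leap year to the next four years later (or differs when a century non-leap intervenes).
Leap-day weekdays: 1908:Sat 1912:Thu 1916:Tue 1920:Sun 1924:Fri 1928:Wed✓ 1932:Mon 1936:Sat 1940:Thu 1944:Tue 1948:Sun 1952:Fri 1956:Wed✓ 1960:Mon 1964:Sat 1968:Thu
Wednesday: 1928, 1956 → 2.

2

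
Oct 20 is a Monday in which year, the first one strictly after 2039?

From one year to the next, a fixed date's weekday advances by 1, or by 2 when a Feb 29 lies between the two dates.
2039: October 20 is Thursday.
2040: Saturday (+2)
2041: Sunday (+1)
2042: Monday (+1)
Oct 20 falls on a Monday in 2042.

2042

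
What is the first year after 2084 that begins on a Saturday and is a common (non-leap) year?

Jan 1 advances by 2 weekdays after a leap year and by 1 after a common year.
2084: Jan 1 is Saturday (leap).
2085: Monday
2086: Tuesday
2087: Wednesday
2088: Thursday (leap)
2089: Saturday
2089 begins on a Saturday and is a common year.

2089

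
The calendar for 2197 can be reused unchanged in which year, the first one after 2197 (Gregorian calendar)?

Two years share a calendar iff Jan 1 falls on the same weekday and both are leap or both are common. 2197: Jan 1 is Sunday, common year.
2198: Jan 1 Monday, common
2199: Jan 1 Tuesday, common
2200: Jan 1 Wednesday, common
2201: Jan 1 Thursday, common
2202: Jan 1 Friday, common
2203: Jan 1 Saturday, common
2204: Jan 1 Sunday, leap
2205: Jan 1 Tuesday, common
2206: Jan 1 Wednesday, common
2207: Jan 1 Thursday, common
2208: Jan 1 Friday, leap
2209: Jan 1 Sunday, common
2209 matches on both conditions.

2209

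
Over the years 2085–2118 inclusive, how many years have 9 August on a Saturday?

Track 9 August's weekday year by year (advancing +1, or +2 across a Feb 29):
  2085: Thu  2086: Fri (+1)  2087: Sat (+1) ✓  2088: Mon (+2)  2089: Tue (+1)
  2090: Wed (+1)  2091: Thu (+1)  2092: Sat (+2) ✓  2093: Sun (+1)  2094: Mon (+1)
  2095: Tue (+1)  2096: Thu (+2)  2097: Fri (+1)  2098: Sat (+1) ✓  … (6 more years) …
  2105: Sun (+1)  2106: Mon (+1)  2107: Tue (+1)  2108: Thu (+2)  2109: Fri (+1)
  2110: Sat (+1) ✓  2111: Sun (+1)  2112: Tue (+2)  2113: Wed (+1)  2114: Thu (+1)
  2115: Fri (+1)  2116: Sun (+2)  2117: Mon (+1)  2118: Tue (+1)
Saturday years: 2087, 2092, 2098, 2104, 2110 — 5 in total.

5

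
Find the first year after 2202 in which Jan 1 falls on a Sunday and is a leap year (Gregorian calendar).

2204

Jan 1 advances by 2 weekdays after a leap year and by 1 after a common year.
2202: Jan 1 is Friday.
2203: Saturday
2204: Sunday (leap)
2204 begins on a Sunday and is a leap year.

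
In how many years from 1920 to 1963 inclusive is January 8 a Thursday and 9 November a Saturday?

Check each year's weekday for January 8 and 9 November:
  1920: Thu/Tue  1921: Sat/Wed  1922: Sun/Thu  1923: Mon/Fri  1924: Tue/Sun  1925: Thu/Mon  1926: Fri/Tue  1927: Sat/Wed  1928: Sun/Fri  1929: Tue/Sat  1930: Wed/Sun  1931: Thu/Mon  1932: Fri/Wed  1933: Sun/Thu  …(16 more)…  1950: Sun/Thu  1951: Mon/Fri  1952: Tue/Sun  1953: Thu/Mon  1954: Fri/Tue  1955: Sat/Wed  1956: Sun/Fri  1957: Tue/Sat  1958: Wed/Sun  1959: Thu/Mon  1960: Fri/Wed  1961: Sun/Thu  1962: Mon/Fri  1963: Tue/Sat
Both conditions hold in: no year — 0.

0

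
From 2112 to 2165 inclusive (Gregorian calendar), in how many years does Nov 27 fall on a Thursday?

7

Track Nov 27's weekday year by year (advancing +1, or +2 across a Feb 29):
  2112: Sun  2113: Mon (+1)  2114: Tue (+1)  2115: Wed (+1)  2116: Fri (+2)
  2117: Sat (+1)  2118: Sun (+1)  2119: Mon (+1)  2120: Wed (+2)  2121: Thu (+1) ✓
  2122: Fri (+1)  2123: Sat (+1)  2124: Mon (+2)  2125: Tue (+1)  … (26 more years) …
  2152: Mon (+2)  2153: Tue (+1)  2154: Wed (+1)  2155: Thu (+1) ✓  2156: Sat (+2)
  2157: Sun (+1)  2158: Mon (+1)  2159: Tue (+1)  2160: Thu (+2) ✓  2161: Fri (+1)
  2162: Sat (+1)  2163: Sun (+1)  2164: Tue (+2)  2165: Wed (+1)
Thursday years: 2121, 2127, 2132, 2138, 2149, 2155, 2160 — 7 in total.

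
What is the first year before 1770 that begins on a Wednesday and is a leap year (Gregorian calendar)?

1744

Jan 1 advances by 2 weekdays after a leap year and by 1 after a common year.
1770: Jan 1 is Monday.
1769: Sunday
1768: Friday (leap)
1767: Thursday
1766: Wednesday
1765: Tuesday
1764: Sunday (leap)
1763: Saturday
1762: Friday
1761: Thursday
1760: Tuesday (leap)
1759: Monday
1758: Sunday
1757: Saturday
1756: Thursday (leap)
1755: Wednesday
1754: Tuesday
1753: Monday
1752: Saturday (leap)
1751: Friday
1750: Thursday
1749: Wednesday
1748: Monday (leap)
1747: Sunday
1746: Saturday
1745: Friday
1744: Wednesday (leap)
1744 begins on a Wednesday and is a leap year.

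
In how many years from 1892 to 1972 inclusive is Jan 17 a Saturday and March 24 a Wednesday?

2

Check each year's weekday for Jan 17 and March 24:
  1892: Sun/Thu  1893: Tue/Fri  1894: Wed/Sat  1895: Thu/Sun  1896: Fri/Tue  1897: Sun/Wed  1898: Mon/Thu  1899: Tue/Fri  1900: Wed/Sat  1901: Thu/Sun  1902: Fri/Mon  1903: Sat/Tue  1904: Sun/Thu  1905: Tue/Fri  …(53 more)…  1959: Sat/Tue  1960: Sun/Thu  1961: Tue/Fri  1962: Wed/Sat  1963: Thu/Sun  1964: Fri/Tue  1965: Sun/Wed  1966: Mon/Thu  1967: Tue/Fri  1968: Wed/Sun  1969: Fri/Mon  1970: Sat/Tue  1971: Sun/Wed  1972: Mon/Fri
Both conditions hold in: 1920, 1948 — 2.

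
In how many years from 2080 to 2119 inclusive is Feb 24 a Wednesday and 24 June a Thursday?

5

Check each year's weekday for Feb 24 and 24 June:
  2080: Sat/Mon  2081: Mon/Tue  2082: Tue/Wed  2083: Wed/Thu ✓  2084: Thu/Sat  2085: Sat/Sun  2086: Sun/Mon  2087: Mon/Tue  2088: Tue/Thu  2089: Thu/Fri  2090: Fri/Sat  2091: Sat/Sun  2092: Sun/Tue  2093: Tue/Wed  …(12 more)…  2106: Wed/Thu ✓  2107: Thu/Fri  2108: Fri/Sun  2109: Sun/Mon  2110: Mon/Tue  2111: Tue/Wed  2112: Wed/Fri  2113: Fri/Sat  2114: Sat/Sun  2115: Sun/Mon  2116: Mon/Wed  2117: Wed/Thu ✓  2118: Thu/Fri  2119: Fri/Sat
Both conditions hold in: 2083, 2094, 2100, 2106, 2117 — 5.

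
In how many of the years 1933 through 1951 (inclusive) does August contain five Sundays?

7

August has 31 days; it has five Sundays when Sunday falls among the first (month-length − 28) days — i.e. when August 1 is one of Sunday/Saturday/Friday.
August 1 by year: 1933:Tue 1934:Wed 1935:Thu 1936:Sat✓ 1937:Sun✓ 1938:Mon 1939:Tue 1940:Thu 1941:Fri✓ 1942:Sat✓ 1943:Sun✓ 1944:Tue 1945:Wed 1946:Thu 1947:Fri✓ 1948:Sun✓ 1949:Mon 1950:Tue 1951:Wed
Years with five Sundays: 1936, 1937, 1941, 1942, 1943, 1947, 1948 → 7.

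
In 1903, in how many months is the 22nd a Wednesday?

Check the 22nd of each month of 1903: Jan 22: Thu, Feb 22: Sun, Mar 22: Sun, Apr 22: Wed, May 22: Fri, Jun 22: Mon, Jul 22: Wed, Aug 22: Sat, Sep 22: Tue, Oct 22: Thu, Nov 22: Sun, Dec 22: Tue.
Wednesday occurs in April, July — 2 months.

2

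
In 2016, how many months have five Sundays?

4

A month of length L has five Sundays iff its first Sunday is on day ≤ L−28 (so day 1–3 in a 31-day month, 1–2 in a 30-day month, day 1 in a leap February).
Checking each month of 2016: Jan starts Fri (31d) ✓; Feb starts Mon (29d); Mar starts Tue (31d); Apr starts Fri (30d); May starts Sun (31d) ✓; Jun starts Wed (30d); Jul starts Fri (31d) ✓; Aug starts Mon (31d); Sep starts Thu (30d); Oct starts Sat (31d) ✓; Nov starts Tue (30d); Dec starts Thu (31d).
Five-Sunday months: January, May, July, October → 4.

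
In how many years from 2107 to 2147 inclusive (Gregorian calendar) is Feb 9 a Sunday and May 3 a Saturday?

4

Check each year's weekday for Feb 9 and May 3:
  2107: Wed/Tue  2108: Thu/Thu  2109: Sat/Fri  2110: Sun/Sat ✓  2111: Mon/Sun  2112: Tue/Tue  2113: Thu/Wed  2114: Fri/Thu  2115: Sat/Fri  2116: Sun/Sun  2117: Tue/Mon  2118: Wed/Tue  2119: Thu/Wed  2120: Fri/Fri  …(13 more)…  2134: Tue/Mon  2135: Wed/Tue  2136: Thu/Thu  2137: Sat/Fri  2138: Sun/Sat ✓  2139: Mon/Sun  2140: Tue/Tue  2141: Thu/Wed  2142: Fri/Thu  2143: Sat/Fri  2144: Sun/Sun  2145: Tue/Mon  2146: Wed/Tue  2147: Thu/Wed
Both conditions hold in: 2110, 2121, 2127, 2138 — 4.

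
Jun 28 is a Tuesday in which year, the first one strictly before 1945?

1938

From one year to the next, a fixed date's weekday advances by 1, or by 2 when a Feb 29 lies between the two dates.
1945: June 28 is Thursday.
1944: Wednesday (−1)
1943: Monday (−2)
1942: Sunday (−1)
1941: Saturday (−1)
1940: Friday (−1)
1939: Wednesday (−2)
1938: Tuesday (−1)
Jun 28 falls on a Tuesday in 1938.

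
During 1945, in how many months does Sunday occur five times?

A month of length L has five Sundays iff its first Sunday is on day ≤ L−28 (so day 1–3 in a 31-day month, 1–2 in a 30-day month, day 1 in a leap February).
Checking each month of 1945: Jan starts Mon (31d); Feb starts Thu (28d); Mar starts Thu (31d); Apr starts Sun (30d) ✓; May starts Tue (31d); Jun starts Fri (30d); Jul starts Sun (31d) ✓; Aug starts Wed (31d); Sep starts Sat (30d) ✓; Oct starts Mon (31d); Nov starts Thu (30d); Dec starts Sat (31d) ✓.
Five-Sunday months: April, July, September, December → 4.

4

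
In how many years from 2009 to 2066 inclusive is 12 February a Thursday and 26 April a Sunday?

Check each year's weekday for 12 February and 26 April:
  2009: Thu/Sun ✓  2010: Fri/Mon  2011: Sat/Tue  2012: Sun/Thu  2013: Tue/Fri  2014: Wed/Sat  2015: Thu/Sun ✓  2016: Fri/Tue  2017: Sun/Wed  2018: Mon/Thu  2019: Tue/Fri  2020: Wed/Sun  2021: Fri/Mon  2022: Sat/Tue  …(30 more)…  2053: Wed/Sat  2054: Thu/Sun ✓  2055: Fri/Mon  2056: Sat/Wed  2057: Mon/Thu  2058: Tue/Fri  2059: Wed/Sat  2060: Thu/Mon  2061: Sat/Tue  2062: Sun/Wed  2063: Mon/Thu  2064: Tue/Sat  2065: Thu/Sun ✓  2066: Fri/Mon
Both conditions hold in: 2009, 2015, 2026, 2037, 2043, 2054, 2065 — 7.

7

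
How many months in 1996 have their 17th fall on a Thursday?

1

Check the 17th of each month of 1996: Jan 17: Wed, Feb 17: Sat, Mar 17: Sun, Apr 17: Wed, May 17: Fri, Jun 17: Mon, Jul 17: Wed, Aug 17: Sat, Sep 17: Tue, Oct 17: Thu, Nov 17: Sun, Dec 17: Tue.
Thursday occurs in October — 1 month.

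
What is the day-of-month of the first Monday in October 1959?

5

October 1, 1959 is a Thursday, so the first Monday is the 5th.
The first Monday is 5 + 0 = 5.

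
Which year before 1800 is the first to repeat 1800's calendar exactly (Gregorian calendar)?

1794

Two years share a calendar iff Jan 1 falls on the same weekday and both are leap or both are common. 1800: Jan 1 is Wednesday, common year.
1799: Jan 1 Tuesday, common
1798: Jan 1 Monday, common
1797: Jan 1 Sunday, common
1796: Jan 1 Friday, leap
1795: Jan 1 Thursday, common
1794: Jan 1 Wednesday, common
1794 matches on both conditions.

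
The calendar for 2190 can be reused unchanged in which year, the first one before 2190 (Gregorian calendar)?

Two years share a calendar iff Jan 1 falls on the same weekday and both are leap or both are common. 2190: Jan 1 is Friday, common year.
2189: Jan 1 Thursday, common
2188: Jan 1 Tuesday, leap
2187: Jan 1 Monday, common
2186: Jan 1 Sunday, common
2185: Jan 1 Saturday, common
2184: Jan 1 Thursday, leap
2183: Jan 1 Wednesday, common
2182: Jan 1 Tuesday, common
2181: Jan 1 Monday, common
2180: Jan 1 Saturday, leap
2179: Jan 1 Friday, common
2179 matches on both conditions.

2179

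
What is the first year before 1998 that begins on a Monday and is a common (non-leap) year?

1990

Jan 1 advances by 2 weekdays after a leap year and by 1 after a common year.
1998: Jan 1 is Thursday.
1997: Wednesday
1996: Monday (leap)
1995: Sunday
1994: Saturday
1993: Friday
1992: Wednesday (leap)
1991: Tuesday
1990: Monday
1990 begins on a Monday and is a common year.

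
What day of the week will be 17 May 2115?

January 1, 2115 is a Tuesday.
May 17 is day 137 of the year, i.e. 136 days after Jan 1.
136 mod 7 = 3, so advance 3 weekdays from Tuesday: Friday.

Friday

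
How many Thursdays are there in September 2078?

September 2078 has 30 days and begins on Thursday.
The first Thursday is September 1.
Thursdays fall on 1, 8, 15, 22, 29 — that's 5.

5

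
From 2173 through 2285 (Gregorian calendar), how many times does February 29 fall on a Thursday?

4

Leap years in 2173–2285: 27 of them.
Feb 29 weekday advances by 5 (mod 7) from one leap year to the next four years later (or differs when a century non-leap intervenes).
Leap-day weekdays: 2176:Thu✓ 2180:Tue 2184:Sun 2188:Fri 2192:Wed 2196:Mon 2204:Wed 2208:Mon 2212:Sat 2216:Thu✓ 2220:Tue 2224:Sun 2228:Fri 2232:Wed 2236:Mon 2240:Sat 2244:Thu✓ 2248:Tue 2252:Sun 2256:Fri 2260:Wed 2264:Mon 2268:Sat 2272:Thu✓ 2276:Tue 2280:Sun 2284:Fri
Thursday: 2176, 2216, 2244, 2272 → 4.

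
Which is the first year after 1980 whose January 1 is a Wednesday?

1986

Jan 1 advances by 2 weekdays after a leap year and by 1 after a common year.
1980: Jan 1 is Tuesday (leap).
1981: Thursday
1982: Friday
1983: Saturday
1984: Sunday (leap)
1985: Tuesday
1986: Wednesday
1986 begins on a Wednesday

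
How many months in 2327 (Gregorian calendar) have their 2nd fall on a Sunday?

Check the 2nd of each month of 2327: Jan 2: Sun, Feb 2: Wed, Mar 2: Wed, Apr 2: Sat, May 2: Mon, Jun 2: Thu, Jul 2: Sat, Aug 2: Tue, Sep 2: Fri, Oct 2: Sun, Nov 2: Wed, Dec 2: Fri.
Sunday occurs in January, October — 2 months.

2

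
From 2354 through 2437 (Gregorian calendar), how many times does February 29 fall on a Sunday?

3

Leap years in 2354–2437: 21 of them.
Feb 29 weekday advances by 5 (mod 7) from one leap year to the next four years later (or differs when a century non-leap intervenes).
Leap-day weekdays: 2356:Wed 2360:Mon 2364:Sat 2368:Thu 2372:Tue 2376:Sun✓ 2380:Fri 2384:Wed 2388:Mon 2392:Sat 2396:Thu 2400:Tue 2404:Sun✓ 2408:Fri 2412:Wed 2416:Mon 2420:Sat 2424:Thu 2428:Tue 2432:Sun✓ 2436:Fri
Sunday: 2376, 2404, 2432 → 3.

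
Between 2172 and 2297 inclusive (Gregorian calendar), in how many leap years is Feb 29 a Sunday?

4

Leap years in 2172–2297: 31 of them.
Feb 29 weekday advances by 5 (mod 7) from one leap year to the next four years later (or differs when a century non-leap intervenes).
Leap-day weekdays: 2172:Sat 2176:Thu 2180:Tue 2184:Sun✓ 2188:Fri 2192:Wed 2196:Mon 2204:Wed 2208:Mon 2212:Sat 2216:Thu 2220:Tue 2224:Sun✓ …(5 more)… 2248:Tue 2252:Sun✓ 2256:Fri 2260:Wed 2264:Mon 2268:Sat 2272:Thu 2276:Tue 2280:Sun✓ 2284:Fri 2288:Wed 2292:Mon 2296:Sat
Sunday: 2184, 2224, 2252, 2280 → 4.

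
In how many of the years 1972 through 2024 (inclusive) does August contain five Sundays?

August has 31 days; it has five Sundays when Sunday falls among the first (month-length − 28) days — i.e. when August 1 is one of Sunday/Saturday/Friday.
August 1 by year: 1972:Tue 1973:Wed 1974:Thu 1975:Fri✓ 1976:Sun✓ 1977:Mon 1978:Tue 1979:Wed 1980:Fri✓ 1981:Sat✓ 1982:Sun✓ 1983:Mon 1984:Wed 1985:Thu 1986:Fri✓ …(23 more)… 2010:Sun✓ 2011:Mon 2012:Wed 2013:Thu 2014:Fri✓ 2015:Sat✓ 2016:Mon 2017:Tue 2018:Wed 2019:Thu 2020:Sat✓ 2021:Sun✓ 2022:Mon 2023:Tue 2024:Thu
Years with five Sundays: 1975, 1976, 1980, 1981, 1982, 1986, 1987, 1992, 1993, 1997, 1998, 1999, 2003, 2004, 2008, 2009, 2010, 2014, 2015, 2020, 2021 → 21.

21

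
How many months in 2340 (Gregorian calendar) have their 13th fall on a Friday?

2

Check the 13th of each month of 2340: Jan 13: Sat, Feb 13: Tue, Mar 13: Wed, Apr 13: Sat, May 13: Mon, Jun 13: Thu, Jul 13: Sat, Aug 13: Tue, Sep 13: Fri, Oct 13: Sun, Nov 13: Wed, Dec 13: Fri.
Friday occurs in September, December — 2 months.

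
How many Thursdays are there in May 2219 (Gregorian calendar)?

4

May 2219 has 31 days and begins on Saturday.
The first Thursday is May 6.
Thursdays fall on 6, 13, 20, 27 — that's 4.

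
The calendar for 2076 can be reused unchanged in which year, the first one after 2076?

2116

Two years share a calendar iff Jan 1 falls on the same weekday and both are leap or both are common. 2076: Jan 1 is Wednesday, leap year.
2077: Jan 1 Friday, common
2078: Jan 1 Saturday, common
2079: Jan 1 Sunday, common
2080: Jan 1 Monday, leap
2081: Jan 1 Wednesday, common
2082: Jan 1 Thursday, common
2083: Jan 1 Friday, common
2084: Jan 1 Saturday, leap
2085: Jan 1 Monday, common
2086: Jan 1 Tuesday, common
2087: Jan 1 Wednesday, common
2088: Jan 1 Thursday, leap
2089: Jan 1 Saturday, common
2090: Jan 1 Sunday, common
2091: Jan 1 Monday, common
2092: Jan 1 Tuesday, leap
2093: Jan 1 Thursday, common
2094: Jan 1 Friday, common
2095: Jan 1 Saturday, common
2096: Jan 1 Sunday, leap
2097: Jan 1 Tuesday, common
2098: Jan 1 Wednesday, common
2099: Jan 1 Thursday, common
2100: Jan 1 Friday, common
2101: Jan 1 Saturday, common
2102: Jan 1 Sunday, common
2103: Jan 1 Monday, common
2104: Jan 1 Tuesday, leap
2105: Jan 1 Thursday, common
2106: Jan 1 Friday, common
2107: Jan 1 Saturday, common
2108: Jan 1 Sunday, leap
2109: Jan 1 Tuesday, common
2110: Jan 1 Wednesday, common
2111: Jan 1 Thursday, common
2112: Jan 1 Friday, leap
2113: Jan 1 Sunday, common
2114: Jan 1 Monday, common
2115: Jan 1 Tuesday, common
2116: Jan 1 Wednesday, leap
2116 matches on both conditions.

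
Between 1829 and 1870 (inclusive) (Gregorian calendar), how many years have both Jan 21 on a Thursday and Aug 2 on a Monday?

Check each year's weekday for Jan 21 and Aug 2:
  1829: Wed/Sun  1830: Thu/Mon ✓  1831: Fri/Tue  1832: Sat/Thu  1833: Mon/Fri  1834: Tue/Sat  1835: Wed/Sun  1836: Thu/Tue  1837: Sat/Wed  1838: Sun/Thu  1839: Mon/Fri  1840: Tue/Sun  1841: Thu/Mon ✓  1842: Fri/Tue  …(14 more)…  1857: Wed/Sun  1858: Thu/Mon ✓  1859: Fri/Tue  1860: Sat/Thu  1861: Mon/Fri  1862: Tue/Sat  1863: Wed/Sun  1864: Thu/Tue  1865: Sat/Wed  1866: Sun/Thu  1867: Mon/Fri  1868: Tue/Sun  1869: Thu/Mon ✓  1870: Fri/Tue
Both conditions hold in: 1830, 1841, 1847, 1858, 1869 — 5.

5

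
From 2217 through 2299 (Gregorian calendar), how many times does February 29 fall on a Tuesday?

Leap years in 2217–2299: 20 of them.
Feb 29 weekday advances by 5 (mod 7) from one leap year to the next four years later (or differs when a century non-leap intervenes).
Leap-day weekdays: 2220:Tue✓ 2224:Sun 2228:Fri 2232:Wed 2236:Mon 2240:Sat 2244:Thu 2248:Tue✓ 2252:Sun 2256:Fri 2260:Wed 2264:Mon 2268:Sat 2272:Thu 2276:Tue✓ 2280:Sun 2284:Fri 2288:Wed 2292:Mon 2296:Sat
Tuesday: 2220, 2248, 2276 → 3.

3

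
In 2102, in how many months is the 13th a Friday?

Check the 13th of each month of 2102: Jan 13: Fri, Feb 13: Mon, Mar 13: Mon, Apr 13: Thu, May 13: Sat, Jun 13: Tue, Jul 13: Thu, Aug 13: Sun, Sep 13: Wed, Oct 13: Fri, Nov 13: Mon, Dec 13: Wed.
Friday occurs in January, October — 2 months.

2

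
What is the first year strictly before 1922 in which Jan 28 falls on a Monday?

1918

From one year to the next, a fixed date's weekday advances by 1, or by 2 when a Feb 29 lies between the two dates.
1922: January 28 is Saturday.
1921: Friday (−1)
1920: Wednesday (−2)
1919: Tuesday (−1)
1918: Monday (−1)
Jan 28 falls on a Monday in 1918.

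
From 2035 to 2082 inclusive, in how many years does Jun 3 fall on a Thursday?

Track Jun 3's weekday year by year (advancing +1, or +2 across a Feb 29):
  2035: Sun  2036: Tue (+2)  2037: Wed (+1)  2038: Thu (+1) ✓  2039: Fri (+1)
  2040: Sun (+2)  2041: Mon (+1)  2042: Tue (+1)  2043: Wed (+1)  2044: Fri (+2)
  2045: Sat (+1)  2046: Sun (+1)  2047: Mon (+1)  2048: Wed (+2)  … (20 more years) …
  2069: Mon (+1)  2070: Tue (+1)  2071: Wed (+1)  2072: Fri (+2)  2073: Sat (+1)
  2074: Sun (+1)  2075: Mon (+1)  2076: Wed (+2)  2077: Thu (+1) ✓  2078: Fri (+1)
  2079: Sat (+1)  2080: Mon (+2)  2081: Tue (+1)  2082: Wed (+1)
Thursday years: 2038, 2049, 2055, 2060, 2066, 2077 — 6 in total.

6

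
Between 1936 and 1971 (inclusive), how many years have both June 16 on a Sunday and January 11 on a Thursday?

Check each year's weekday for June 16 and January 11:
  1936: Tue/Sat  1937: Wed/Mon  1938: Thu/Tue  1939: Fri/Wed  1940: Sun/Thu ✓  1941: Mon/Sat  1942: Tue/Sun  1943: Wed/Mon  1944: Fri/Tue  1945: Sat/Thu  1946: Sun/Fri  1947: Mon/Sat  1948: Wed/Sun  1949: Thu/Tue  …(8 more)…  1958: Mon/Sat  1959: Tue/Sun  1960: Thu/Mon  1961: Fri/Wed  1962: Sat/Thu  1963: Sun/Fri  1964: Tue/Sat  1965: Wed/Mon  1966: Thu/Tue  1967: Fri/Wed  1968: Sun/Thu ✓  1969: Mon/Sat  1970: Tue/Sun  1971: Wed/Mon
Both conditions hold in: 1940, 1968 — 2.

2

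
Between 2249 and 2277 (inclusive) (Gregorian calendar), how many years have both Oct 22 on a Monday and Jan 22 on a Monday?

Check each year's weekday for Oct 22 and Jan 22:
  2249: Mon/Mon ✓  2250: Tue/Tue  2251: Wed/Wed  2252: Fri/Thu  2253: Sat/Sat  2254: Sun/Sun  2255: Mon/Mon ✓  2256: Wed/Tue  2257: Thu/Thu  2258: Fri/Fri  2259: Sat/Sat  2260: Mon/Sun  2261: Tue/Tue  2262: Wed/Wed  2263: Thu/Thu  2264: Sat/Fri  2265: Sun/Sun  2266: Mon/Mon ✓  2267: Tue/Tue  2268: Thu/Wed  2269: Fri/Fri  2270: Sat/Sat  2271: Sun/Sun  2272: Tue/Mon  2273: Wed/Wed  2274: Thu/Thu  2275: Fri/Fri  2276: Sun/Sat  2277: Mon/Mon ✓
Both conditions hold in: 2249, 2255, 2266, 2277 — 4.

4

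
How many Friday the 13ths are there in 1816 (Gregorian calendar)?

Check the 13th of each month of 1816: Jan 13: Sat, Feb 13: Tue, Mar 13: Wed, Apr 13: Sat, May 13: Mon, Jun 13: Thu, Jul 13: Sat, Aug 13: Tue, Sep 13: Fri, Oct 13: Sun, Nov 13: Wed, Dec 13: Fri.
Friday occurs in September, December — 2 months.

2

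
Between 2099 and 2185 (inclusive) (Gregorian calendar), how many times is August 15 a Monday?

13

Track August 15's weekday year by year (advancing +1, or +2 across a Feb 29):
  2099: Sat  2100: Sun (+1)  2101: Mon (+1) ✓  2102: Tue (+1)  2103: Wed (+1)
  2104: Fri (+2)  2105: Sat (+1)  2106: Sun (+1)  2107: Mon (+1) ✓  2108: Wed (+2)
  2109: Thu (+1)  2110: Fri (+1)  2111: Sat (+1)  2112: Mon (+2) ✓  … (59 more years) …
  2172: Sat (+2)  2173: Sun (+1)  2174: Mon (+1) ✓  2175: Tue (+1)  2176: Thu (+2)
  2177: Fri (+1)  2178: Sat (+1)  2179: Sun (+1)  2180: Tue (+2)  2181: Wed (+1)
  2182: Thu (+1)  2183: Fri (+1)  2184: Sun (+2)  2185: Mon (+1) ✓
Monday years: 2101, 2107, 2112, 2118, 2129, 2135, 2140, 2146, 2157, 2163, 2168, 2174, 2185 — 13 in total.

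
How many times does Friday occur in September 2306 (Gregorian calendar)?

September 2306 has 30 days and begins on Saturday.
The first Friday is September 7.
Fridays fall on 7, 14, 21, 28 — that's 4.

4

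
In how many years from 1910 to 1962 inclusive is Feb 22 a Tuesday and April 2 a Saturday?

6

Check each year's weekday for Feb 22 and April 2:
  1910: Tue/Sat ✓  1911: Wed/Sun  1912: Thu/Tue  1913: Sat/Wed  1914: Sun/Thu  1915: Mon/Fri  1916: Tue/Sun  1917: Thu/Mon  1918: Fri/Tue  1919: Sat/Wed  1920: Sun/Fri  1921: Tue/Sat ✓  1922: Wed/Sun  1923: Thu/Mon  …(25 more)…  1949: Tue/Sat ✓  1950: Wed/Sun  1951: Thu/Mon  1952: Fri/Wed  1953: Sun/Thu  1954: Mon/Fri  1955: Tue/Sat ✓  1956: Wed/Mon  1957: Fri/Tue  1958: Sat/Wed  1959: Sun/Thu  1960: Mon/Sat  1961: Wed/Sun  1962: Thu/Mon
Both conditions hold in: 1910, 1921, 1927, 1938, 1949, 1955 — 6.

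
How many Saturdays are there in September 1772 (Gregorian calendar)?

4

September 1772 has 30 days and begins on Tuesday.
The first Saturday is September 5.
Saturdays fall on 5, 12, 19, 26 — that's 4.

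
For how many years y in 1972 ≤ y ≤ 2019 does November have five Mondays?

12

November has 30 days; it has five Mondays when Monday falls among the first (month-length − 28) days — i.e. when November 1 is one of Monday/Sunday.
November 1 by year: 1972:Wed 1973:Thu 1974:Fri 1975:Sat 1976:Mon✓ 1977:Tue 1978:Wed 1979:Thu 1980:Sat 1981:Sun✓ 1982:Mon✓ 1983:Tue 1984:Thu 1985:Fri 1986:Sat …(18 more)… 2005:Tue 2006:Wed 2007:Thu 2008:Sat 2009:Sun✓ 2010:Mon✓ 2011:Tue 2012:Thu 2013:Fri 2014:Sat 2015:Sun✓ 2016:Tue 2017:Wed 2018:Thu 2019:Fri
Years with five Mondays: 1976, 1981, 1982, 1987, 1992, 1993, 1998, 1999, 2004, 2009, 2010, 2015 → 12.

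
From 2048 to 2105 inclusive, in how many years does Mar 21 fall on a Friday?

Track Mar 21's weekday year by year (advancing +1, or +2 across a Feb 29):
  2048: Sat  2049: Sun (+1)  2050: Mon (+1)  2051: Tue (+1)  2052: Thu (+2)
  2053: Fri (+1) ✓  2054: Sat (+1)  2055: Sun (+1)  2056: Tue (+2)  2057: Wed (+1)
  2058: Thu (+1)  2059: Fri (+1) ✓  2060: Sun (+2)  2061: Mon (+1)  … (30 more years) …
  2092: Fri (+2) ✓  2093: Sat (+1)  2094: Sun (+1)  2095: Mon (+1)  2096: Wed (+2)
  2097: Thu (+1)  2098: Fri (+1) ✓  2099: Sat (+1)  2100: Sun (+1)  2101: Mon (+1)
  2102: Tue (+1)  2103: Wed (+1)  2104: Fri (+2) ✓  2105: Sat (+1)
Friday years: 2053, 2059, 2064, 2070, 2081, 2087, 2092, 2098, 2104 — 9 in total.

9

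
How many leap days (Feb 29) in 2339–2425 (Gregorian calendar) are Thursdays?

Leap years in 2339–2425: 22 of them.
Feb 29 weekday advances by 5 (mod 7) from one leap year to the next four years later (or differs when a century non-leap intervenes).
Leap-day weekdays: 2340:Thu✓ 2344:Tue 2348:Sun 2352:Fri 2356:Wed 2360:Mon 2364:Sat 2368:Thu✓ 2372:Tue 2376:Sun 2380:Fri 2384:Wed 2388:Mon 2392:Sat 2396:Thu✓ 2400:Tue 2404:Sun 2408:Fri 2412:Wed 2416:Mon 2420:Sat 2424:Thu✓
Thursday: 2340, 2368, 2396, 2424 → 4.

4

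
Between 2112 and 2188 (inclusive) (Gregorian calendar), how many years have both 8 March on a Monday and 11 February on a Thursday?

Check each year's weekday for 8 March and 11 February:
  2112: Tue/Thu  2113: Wed/Sat  2114: Thu/Sun  2115: Fri/Mon  2116: Sun/Tue  2117: Mon/Thu ✓  2118: Tue/Fri  2119: Wed/Sat  2120: Fri/Sun  2121: Sat/Tue  2122: Sun/Wed  2123: Mon/Thu ✓  2124: Wed/Fri  2125: Thu/Sun  …(49 more)…  2175: Wed/Sat  2176: Fri/Sun  2177: Sat/Tue  2178: Sun/Wed  2179: Mon/Thu ✓  2180: Wed/Fri  2181: Thu/Sun  2182: Fri/Mon  2183: Sat/Tue  2184: Mon/Wed  2185: Tue/Fri  2186: Wed/Sat  2187: Thu/Sun  2188: Sat/Mon
Both conditions hold in: 2117, 2123, 2134, 2145, 2151, 2162, 2173, 2179 — 8.

8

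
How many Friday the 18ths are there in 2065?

2

Check the 18th of each month of 2065: Jan 18: Sun, Feb 18: Wed, Mar 18: Wed, Apr 18: Sat, May 18: Mon, Jun 18: Thu, Jul 18: Sat, Aug 18: Tue, Sep 18: Fri, Oct 18: Sun, Nov 18: Wed, Dec 18: Fri.
Friday occurs in September, December — 2 months.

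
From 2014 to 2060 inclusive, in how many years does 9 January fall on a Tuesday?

Track 9 January's weekday year by year (advancing +1, or +2 across a Feb 29):
  2014: Thu  2015: Fri (+1)  2016: Sat (+1)  2017: Mon (+2)  2018: Tue (+1) ✓
  2019: Wed (+1)  2020: Thu (+1)  2021: Sat (+2)  2022: Sun (+1)  2023: Mon (+1)
  2024: Tue (+1) ✓  2025: Thu (+2)  2026: Fri (+1)  2027: Sat (+1)  … (19 more years) …
  2047: Wed (+1)  2048: Thu (+1)  2049: Sat (+2)  2050: Sun (+1)  2051: Mon (+1)
  2052: Tue (+1) ✓  2053: Thu (+2)  2054: Fri (+1)  2055: Sat (+1)  2056: Sun (+1)
  2057: Tue (+2) ✓  2058: Wed (+1)  2059: Thu (+1)  2060: Fri (+1)
Tuesday years: 2018, 2024, 2029, 2035, 2046, 2052, 2057 — 7 in total.

7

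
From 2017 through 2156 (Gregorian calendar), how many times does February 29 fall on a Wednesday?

Leap years in 2017–2156: 34 of them.
Feb 29 weekday advances by 5 (mod 7) from one leap year to the next four years later (or differs when a century non-leap intervenes).
Leap-day weekdays: 2020:Sat 2024:Thu 2028:Tue 2032:Sun 2036:Fri 2040:Wed✓ 2044:Mon 2048:Sat 2052:Thu 2056:Tue 2060:Sun 2064:Fri 2068:Wed✓ …(8 more)… 2108:Wed✓ 2112:Mon 2116:Sat 2120:Thu 2124:Tue 2128:Sun 2132:Fri 2136:Wed✓ 2140:Mon 2144:Sat 2148:Thu 2152:Tue 2156:Sun
Wednesday: 2040, 2068, 2096, 2108, 2136 → 5.

5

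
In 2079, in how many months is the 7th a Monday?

Check the 7th of each month of 2079: Jan 7: Sat, Feb 7: Tue, Mar 7: Tue, Apr 7: Fri, May 7: Sun, Jun 7: Wed, Jul 7: Fri, Aug 7: Mon, Sep 7: Thu, Oct 7: Sat, Nov 7: Tue, Dec 7: Thu.
Monday occurs in August — 1 month.

1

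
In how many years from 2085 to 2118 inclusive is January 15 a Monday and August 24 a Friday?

Check each year's weekday for January 15 and August 24:
  2085: Mon/Fri ✓  2086: Tue/Sat  2087: Wed/Sun  2088: Thu/Tue  2089: Sat/Wed  2090: Sun/Thu  2091: Mon/Fri ✓  2092: Tue/Sun  2093: Thu/Mon  2094: Fri/Tue  2095: Sat/Wed  2096: Sun/Fri  2097: Tue/Sat  2098: Wed/Sun  …(6 more)…  2105: Thu/Mon  2106: Fri/Tue  2107: Sat/Wed  2108: Sun/Fri  2109: Tue/Sat  2110: Wed/Sun  2111: Thu/Mon  2112: Fri/Wed  2113: Sun/Thu  2114: Mon/Fri ✓  2115: Tue/Sat  2116: Wed/Mon  2117: Fri/Tue  2118: Sat/Wed
Both conditions hold in: 2085, 2091, 2103, 2114 — 4.

4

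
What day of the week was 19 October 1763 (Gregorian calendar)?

January 1, 1763 is a Saturday.
October 19 is day 292 of the year, i.e. 291 days after Jan 1.
291 mod 7 = 4, so advance 4 weekdays from Saturday: Wednesday.

Wednesday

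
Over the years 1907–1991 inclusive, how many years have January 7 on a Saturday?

Track January 7's weekday year by year (advancing +1, or +2 across a Feb 29):
  1907: Mon  1908: Tue (+1)  1909: Thu (+2)  1910: Fri (+1)  1911: Sat (+1) ✓
  1912: Sun (+1)  1913: Tue (+2)  1914: Wed (+1)  1915: Thu (+1)  1916: Fri (+1)
  1917: Sun (+2)  1918: Mon (+1)  1919: Tue (+1)  1920: Wed (+1)  … (57 more years) …
  1978: Sat (+1) ✓  1979: Sun (+1)  1980: Mon (+1)  1981: Wed (+2)  1982: Thu (+1)
  1983: Fri (+1)  1984: Sat (+1) ✓  1985: Mon (+2)  1986: Tue (+1)  1987: Wed (+1)
  1988: Thu (+1)  1989: Sat (+2) ✓  1990: Sun (+1)  1991: Mon (+1)
Saturday years: 1911, 1922, 1928, 1933, 1939, 1950, 1956, 1961, 1967, 1978, 1984, 1989 — 12 in total.

12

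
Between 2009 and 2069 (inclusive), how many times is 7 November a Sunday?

9

Track 7 November's weekday year by year (advancing +1, or +2 across a Feb 29):
  2009: Sat  2010: Sun (+1) ✓  2011: Mon (+1)  2012: Wed (+2)  2013: Thu (+1)
  2014: Fri (+1)  2015: Sat (+1)  2016: Mon (+2)  2017: Tue (+1)  2018: Wed (+1)
  2019: Thu (+1)  2020: Sat (+2)  2021: Sun (+1) ✓  2022: Mon (+1)  … (33 more years) …
  2056: Tue (+2)  2057: Wed (+1)  2058: Thu (+1)  2059: Fri (+1)  2060: Sun (+2) ✓
  2061: Mon (+1)  2062: Tue (+1)  2063: Wed (+1)  2064: Fri (+2)  2065: Sat (+1)
  2066: Sun (+1) ✓  2067: Mon (+1)  2068: Wed (+2)  2069: Thu (+1)
Sunday years: 2010, 2021, 2027, 2032, 2038, 2049, 2055, 2060, 2066 — 9 in total.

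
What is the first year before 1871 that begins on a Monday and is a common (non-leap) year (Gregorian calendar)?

1866

Jan 1 advances by 2 weekdays after a leap year and by 1 after a common year.
1871: Jan 1 is Sunday.
1870: Saturday
1869: Friday
1868: Wednesday (leap)
1867: Tuesday
1866: Monday
1866 begins on a Monday and is a common year.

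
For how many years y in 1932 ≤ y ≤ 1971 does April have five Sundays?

11

April has 30 days; it has five Sundays when Sunday falls among the first (month-length − 28) days — i.e. when April 1 is one of Sunday/Saturday.
April 1 by year: 1932:Fri 1933:Sat✓ 1934:Sun✓ 1935:Mon 1936:Wed 1937:Thu 1938:Fri 1939:Sat✓ 1940:Mon 1941:Tue 1942:Wed 1943:Thu 1944:Sat✓ 1945:Sun✓ 1946:Mon …(10 more)… 1957:Mon 1958:Tue 1959:Wed 1960:Fri 1961:Sat✓ 1962:Sun✓ 1963:Mon 1964:Wed 1965:Thu 1966:Fri 1967:Sat✓ 1968:Mon 1969:Tue 1970:Wed 1971:Thu
Years with five Sundays: 1933, 1934, 1939, 1944, 1945, 1950, 1951, 1956, 1961, 1962, 1967 → 11.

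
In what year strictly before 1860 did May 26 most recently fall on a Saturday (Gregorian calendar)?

From one year to the next, a fixed date's weekday advances by 1, or by 2 when a Feb 29 lies between the two dates.
1860: May 26 is Saturday.
1859: Thursday (−2)
1858: Wednesday (−1)
1857: Tuesday (−1)
1856: Monday (−1)
1855: Saturday (−2)
May 26 falls on a Saturday in 1855.

1855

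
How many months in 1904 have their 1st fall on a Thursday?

Check the 1st of each month of 1904: Jan 1: Fri, Feb 1: Mon, Mar 1: Tue, Apr 1: Fri, May 1: Sun, Jun 1: Wed, Jul 1: Fri, Aug 1: Mon, Sep 1: Thu, Oct 1: Sat, Nov 1: Tue, Dec 1: Thu.
Thursday occurs in September, December — 2 months.

2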